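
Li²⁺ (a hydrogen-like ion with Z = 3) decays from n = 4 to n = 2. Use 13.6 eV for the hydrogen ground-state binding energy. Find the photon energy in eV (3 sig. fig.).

23.0 eV

The Bohr energies scale as Z², so for Z = 3: E_n = −122.4/n² eV.
E_4 = −122.4/16 = −7.650 eV and E_2 = −122.4/4 = −30.60 eV.
The photon energy is |E_4 − E_2| = 23.0 eV.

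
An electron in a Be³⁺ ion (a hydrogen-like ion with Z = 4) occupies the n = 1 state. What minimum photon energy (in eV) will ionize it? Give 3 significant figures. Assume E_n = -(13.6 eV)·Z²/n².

E_n = −13.6 Z²/n² = −217.6/n² eV for Z = 4.
E_1 = −217.6/1 = −218 eV, so ionization (to E = 0) requires 218 eV.

218 eV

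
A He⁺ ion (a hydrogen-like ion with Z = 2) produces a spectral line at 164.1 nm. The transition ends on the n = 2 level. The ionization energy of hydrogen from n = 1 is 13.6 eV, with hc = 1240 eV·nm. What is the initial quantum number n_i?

n_i = 3

The photon energy is ΔE = hc/λ = 1240 / 164.1 = 7.556 eV.
With Z = 2, ΔE = 54.40 × (1/n_f² − 1/n_i²), so 1/n_f² − 1/n_i² = 0.1389.
With n_f = 2: 1/n_i² = 1/4 − 0.1389 = 0.1111, so n_i ≈ 3.00.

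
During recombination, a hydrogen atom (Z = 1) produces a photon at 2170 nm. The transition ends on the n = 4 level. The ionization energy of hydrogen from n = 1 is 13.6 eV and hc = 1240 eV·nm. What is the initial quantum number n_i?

n_i = 7

The photon energy is ΔE = hc/λ = 1240 / 2170 = 0.5714 eV.
With Z = 1, ΔE = 13.60 × (1/n_f² − 1/n_i²), so 1/n_f² − 1/n_i² = 0.04202.
With n_f = 4: 1/n_i² = 1/16 − 0.04202 = 0.02048, so n_i ≈ 6.99.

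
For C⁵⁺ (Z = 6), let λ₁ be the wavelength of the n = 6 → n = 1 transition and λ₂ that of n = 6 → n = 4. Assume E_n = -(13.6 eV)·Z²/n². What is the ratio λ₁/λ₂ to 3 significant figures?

λ ∝ 1/ΔE ∝ 1/(1/n_f² − 1/n_i²), and the Z² and hc factors cancel in the ratio.
λ₁/λ₂ = (1/4² − 1/6²)/(1/1² − 1/6²) = 0.03472/0.9722 = 0.0357.

0.0357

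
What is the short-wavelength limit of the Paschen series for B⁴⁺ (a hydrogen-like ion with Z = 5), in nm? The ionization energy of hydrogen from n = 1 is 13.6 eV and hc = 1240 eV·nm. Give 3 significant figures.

32.8 nm

The Paschen series has lower level n_f = 3; the series limit corresponds to n_i → ∞.
ΔE_max = 13.6 × 25 / 3² = 37.78 eV.
λ_min = 1240 / 37.78 = 32.8 nm.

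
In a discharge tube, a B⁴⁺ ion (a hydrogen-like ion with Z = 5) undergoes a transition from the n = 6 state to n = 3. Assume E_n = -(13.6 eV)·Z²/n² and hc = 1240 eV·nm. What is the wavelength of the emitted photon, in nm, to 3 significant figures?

43.8 nm

For Z = 5 the level energies scale as Z², so the effective Rydberg energy is 13.6 × 25 = 340.0 eV.
ΔE = 340.0 × (1/3² − 1/6²) = 340.0 × 0.08333 = 28.33 eV.
λ = hc/ΔE = 1240 / 28.33 = 43.8 nm.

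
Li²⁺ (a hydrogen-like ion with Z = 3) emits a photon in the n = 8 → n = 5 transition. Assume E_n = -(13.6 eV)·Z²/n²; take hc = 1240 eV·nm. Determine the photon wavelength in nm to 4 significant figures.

415.6 nm

For Z = 3 the level energies scale as Z², so the effective Rydberg energy is 13.6 × 9 = 122.4 eV.
ΔE = 122.4 × (1/5² − 1/8²) = 122.4 × 0.02438 = 2.984 eV.
λ = hc/ΔE = 1240 / 2.984 = 415.6 nm.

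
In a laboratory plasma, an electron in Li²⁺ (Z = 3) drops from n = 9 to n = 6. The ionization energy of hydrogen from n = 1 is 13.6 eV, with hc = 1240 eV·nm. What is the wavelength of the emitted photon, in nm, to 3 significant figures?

For Z = 3 the level energies scale as Z², so the effective Rydberg energy is 13.6 × 9 = 122.4 eV.
ΔE = 122.4 × (1/6² − 1/9²) = 122.4 × 0.01543 = 1.889 eV.
λ = hc/ΔE = 1240 / 1.889 = 656 nm.

656 nm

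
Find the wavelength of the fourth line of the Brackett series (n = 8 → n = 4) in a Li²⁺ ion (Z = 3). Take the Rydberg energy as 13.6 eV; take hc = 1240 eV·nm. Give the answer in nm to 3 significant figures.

The Brackett series terminates on n_f = 4; the fourth line has n_i = 4+4 = 8.
ΔE = 122.4 × (1/4² − 1/8²) = 5.738 eV.
λ = 1240 / 5.738 = 216 nm.

216 nm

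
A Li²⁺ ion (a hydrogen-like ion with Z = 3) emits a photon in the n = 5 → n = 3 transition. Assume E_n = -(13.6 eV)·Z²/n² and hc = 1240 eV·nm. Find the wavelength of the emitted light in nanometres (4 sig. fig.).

For Z = 3 the level energies scale as Z², so the effective Rydberg energy is 13.6 × 9 = 122.4 eV.
ΔE = 122.4 × (1/3² − 1/5²) = 122.4 × 0.07111 = 8.704 eV.
λ = hc/ΔE = 1240 / 8.704 = 142.5 nm.

142.5 nm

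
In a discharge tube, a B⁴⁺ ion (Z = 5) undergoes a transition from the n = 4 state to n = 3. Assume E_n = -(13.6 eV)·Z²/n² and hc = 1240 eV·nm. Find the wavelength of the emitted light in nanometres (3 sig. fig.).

75.0 nm

For Z = 5 the level energies scale as Z², so the effective Rydberg energy is 13.6 × 25 = 340.0 eV.
ΔE = 340.0 × (1/3² − 1/4²) = 340.0 × 0.04861 = 16.53 eV.
λ = hc/ΔE = 1240 / 16.53 = 75.0 nm.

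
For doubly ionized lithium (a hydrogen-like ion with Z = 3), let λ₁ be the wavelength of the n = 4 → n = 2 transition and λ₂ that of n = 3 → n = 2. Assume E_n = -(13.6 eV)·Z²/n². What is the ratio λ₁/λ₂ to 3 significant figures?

0.741

λ ∝ 1/ΔE ∝ 1/(1/n_f² − 1/n_i²), and the Z² and hc factors cancel in the ratio.
λ₁/λ₂ = (1/2² − 1/3²)/(1/2² − 1/4²) = 0.1389/0.1875 = 0.741.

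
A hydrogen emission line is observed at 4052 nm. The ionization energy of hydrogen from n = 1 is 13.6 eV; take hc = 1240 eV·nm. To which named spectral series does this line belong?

ΔE = 1240/4052 = 0.3060 eV.
This matches 13.6 × (1/4² − 1/5²), so n_f = 4: the Brackett series.

Brackett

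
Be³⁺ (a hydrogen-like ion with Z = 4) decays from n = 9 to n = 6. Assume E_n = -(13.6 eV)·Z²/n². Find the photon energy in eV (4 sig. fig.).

3.358 eV

The Bohr energies scale as Z², so for Z = 4: E_n = −217.6/n² eV.
E_9 = −217.6/81 = −2.686 eV and E_6 = −217.6/36 = −6.044 eV.
The photon energy is |E_9 − E_6| = 3.358 eV.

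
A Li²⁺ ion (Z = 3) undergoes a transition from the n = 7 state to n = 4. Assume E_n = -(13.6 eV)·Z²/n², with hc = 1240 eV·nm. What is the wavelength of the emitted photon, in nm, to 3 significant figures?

For Z = 3 the level energies scale as Z², so the effective Rydberg energy is 13.6 × 9 = 122.4 eV.
ΔE = 122.4 × (1/4² − 1/7²) = 122.4 × 0.04209 = 5.152 eV.
λ = hc/ΔE = 1240 / 5.152 = 241 nm.

241 nm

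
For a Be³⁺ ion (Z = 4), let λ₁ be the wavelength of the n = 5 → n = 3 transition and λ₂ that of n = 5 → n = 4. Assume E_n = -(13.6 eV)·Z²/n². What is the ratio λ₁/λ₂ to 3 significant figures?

λ ∝ 1/ΔE ∝ 1/(1/n_f² − 1/n_i²), and the Z² and hc factors cancel in the ratio.
λ₁/λ₂ = (1/4² − 1/5²)/(1/3² − 1/5²) = 0.02250/0.07111 = 0.316.

0.316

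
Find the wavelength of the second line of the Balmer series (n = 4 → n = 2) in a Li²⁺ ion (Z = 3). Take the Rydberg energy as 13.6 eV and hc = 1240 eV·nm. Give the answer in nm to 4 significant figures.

The Balmer series terminates on n_f = 2; the second line has n_i = 2+2 = 4.
ΔE = 122.4 × (1/2² − 1/4²) = 22.95 eV.
λ = 1240 / 22.95 = 54.03 nm.

54.03 nm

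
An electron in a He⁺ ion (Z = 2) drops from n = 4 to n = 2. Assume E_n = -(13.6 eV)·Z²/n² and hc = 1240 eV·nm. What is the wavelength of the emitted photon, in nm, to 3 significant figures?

122 nm

For Z = 2 the level energies scale as Z², so the effective Rydberg energy is 13.6 × 4 = 54.40 eV.
ΔE = 54.40 × (1/2² − 1/4²) = 54.40 × 0.1875 = 10.20 eV.
λ = hc/ΔE = 1240 / 10.20 = 122 nm.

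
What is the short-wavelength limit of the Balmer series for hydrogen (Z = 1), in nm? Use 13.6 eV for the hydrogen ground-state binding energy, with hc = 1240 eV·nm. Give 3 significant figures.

The Balmer series has lower level n_f = 2; the series limit corresponds to n_i → ∞.
ΔE_max = 13.6 × 1 / 2² = 3.400 eV.
λ_min = 1240 / 3.400 = 365 nm.

365 nm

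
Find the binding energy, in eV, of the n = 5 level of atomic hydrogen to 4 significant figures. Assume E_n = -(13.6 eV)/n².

0.5440 eV

E_5 = −13.60/25 = −0.5440 eV, so ionization (to E = 0) requires 0.5440 eV.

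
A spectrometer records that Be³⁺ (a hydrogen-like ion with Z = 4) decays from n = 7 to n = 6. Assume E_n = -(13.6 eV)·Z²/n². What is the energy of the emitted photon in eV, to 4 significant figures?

The Bohr energies scale as Z², so for Z = 4: E_n = −217.6/n² eV.
E_7 = −217.6/49 = −4.441 eV and E_6 = −217.6/36 = −6.044 eV.
The photon energy is |E_7 − E_6| = 1.604 eV.

1.604 eV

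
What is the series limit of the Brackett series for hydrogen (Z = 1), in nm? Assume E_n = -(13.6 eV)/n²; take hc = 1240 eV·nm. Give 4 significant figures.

The Brackett series has lower level n_f = 4; the series limit corresponds to n_i → ∞.
ΔE_max = 13.6 × 1 / 4² = 0.8500 eV.
λ_min = 1240 / 0.8500 = 1459 nm.

1459 nm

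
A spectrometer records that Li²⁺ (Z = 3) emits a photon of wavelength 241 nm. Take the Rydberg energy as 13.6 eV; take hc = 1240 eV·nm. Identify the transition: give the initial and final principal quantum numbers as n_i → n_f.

n_i = 7, n_f = 4

The photon energy is ΔE = hc/λ = 1240 / 241 = 5.145 eV.
With Z = 3, ΔE = 122.4 × (1/n_f² − 1/n_i²), so 1/n_f² − 1/n_i² = 0.04204.
Trying n_f = 4 gives 1/n_i² = 0.02046, i.e. n_i ≈ 7; this pair matches.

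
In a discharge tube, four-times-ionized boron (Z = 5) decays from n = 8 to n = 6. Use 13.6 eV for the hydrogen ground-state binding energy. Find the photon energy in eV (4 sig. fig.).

The Bohr energies scale as Z², so for Z = 5: E_n = −340.0/n² eV.
E_8 = −340.0/64 = −5.313 eV and E_6 = −340.0/36 = −9.444 eV.
The photon energy is |E_8 − E_6| = 4.132 eV.

4.132 eV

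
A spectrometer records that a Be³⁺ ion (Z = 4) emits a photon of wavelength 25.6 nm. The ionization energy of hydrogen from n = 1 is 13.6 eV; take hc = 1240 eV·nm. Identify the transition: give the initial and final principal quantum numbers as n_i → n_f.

The photon energy is ΔE = hc/λ = 1240 / 25.6 = 48.44 eV.
With Z = 4, ΔE = 217.6 × (1/n_f² − 1/n_i²), so 1/n_f² − 1/n_i² = 0.2226.
Trying n_f = 2 gives 1/n_i² = 0.02740, i.e. n_i ≈ 6; this pair matches.

n_i = 6, n_f = 2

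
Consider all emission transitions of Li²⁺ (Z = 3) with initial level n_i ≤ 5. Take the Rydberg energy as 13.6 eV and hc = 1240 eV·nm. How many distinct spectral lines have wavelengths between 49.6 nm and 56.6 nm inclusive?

Enumerate all n_i → n_f pairs with 1 ≤ n_f < n_i ≤ 5 and compute λ = 1240 / [13.6·9·(1/n_f² − 1/n_i²)].
Lines falling in [49.6, 56.6] nm: 4→2 (54.03 nm).

1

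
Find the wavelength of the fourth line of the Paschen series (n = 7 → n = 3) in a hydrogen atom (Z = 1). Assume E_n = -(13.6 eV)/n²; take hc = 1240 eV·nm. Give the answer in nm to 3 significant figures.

The Paschen series terminates on n_f = 3; the fourth line has n_i = 3+4 = 7.
ΔE = 13.60 × (1/3² − 1/7²) = 1.234 eV.
λ = 1240 / 1.234 = 1010 nm.

1010 nm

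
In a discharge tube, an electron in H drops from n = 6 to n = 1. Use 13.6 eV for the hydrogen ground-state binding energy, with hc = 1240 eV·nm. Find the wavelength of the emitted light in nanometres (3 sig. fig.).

93.8 nm

ΔE = 13.60 × (1/1² − 1/6²) = 13.60 × 0.9722 = 13.22 eV.
λ = hc/ΔE = 1240 / 13.22 = 93.8 nm.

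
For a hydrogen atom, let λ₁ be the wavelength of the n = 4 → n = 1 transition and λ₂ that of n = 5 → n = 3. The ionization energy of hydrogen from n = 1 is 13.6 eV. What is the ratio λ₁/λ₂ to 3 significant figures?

λ ∝ 1/ΔE ∝ 1/(1/n_f² − 1/n_i²), and the Z² and hc factors cancel in the ratio.
λ₁/λ₂ = (1/3² − 1/5²)/(1/1² − 1/4²) = 0.07111/0.9375 = 0.0759.

0.0759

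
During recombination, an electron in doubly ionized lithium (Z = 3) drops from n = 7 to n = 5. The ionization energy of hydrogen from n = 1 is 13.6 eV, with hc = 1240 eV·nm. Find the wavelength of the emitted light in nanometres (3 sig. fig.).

For Z = 3 the level energies scale as Z², so the effective Rydberg energy is 13.6 × 9 = 122.4 eV.
ΔE = 122.4 × (1/5² − 1/7²) = 122.4 × 0.01959 = 2.398 eV.
λ = hc/ΔE = 1240 / 2.398 = 517 nm.

517 nm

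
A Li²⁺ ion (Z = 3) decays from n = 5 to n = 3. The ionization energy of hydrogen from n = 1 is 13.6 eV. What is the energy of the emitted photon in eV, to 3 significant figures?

The Bohr energies scale as Z², so for Z = 3: E_n = −122.4/n² eV.
E_5 = −122.4/25 = −4.896 eV and E_3 = −122.4/9 = −13.60 eV.
The photon energy is |E_5 − E_3| = 8.70 eV.

8.70 eV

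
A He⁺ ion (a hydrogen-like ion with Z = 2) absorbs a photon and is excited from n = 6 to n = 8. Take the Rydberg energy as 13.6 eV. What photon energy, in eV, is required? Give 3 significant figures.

The Bohr energies scale as Z², so for Z = 2: E_n = −54.40/n² eV.
E_8 = −54.40/64 = −0.8500 eV and E_6 = −54.40/36 = −1.511 eV.
The photon energy is |E_8 − E_6| = 0.661 eV.

0.661 eV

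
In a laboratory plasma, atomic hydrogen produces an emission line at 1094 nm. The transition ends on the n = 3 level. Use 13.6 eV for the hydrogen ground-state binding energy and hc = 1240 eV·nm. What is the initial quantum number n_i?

n_i = 6

The photon energy is ΔE = hc/λ = 1240 / 1094 = 1.133 eV.
With Z = 1, ΔE = 13.60 × (1/n_f² − 1/n_i²), so 1/n_f² − 1/n_i² = 0.08334.
With n_f = 3: 1/n_i² = 1/9 − 0.08334 = 0.02777, so n_i ≈ 6.00.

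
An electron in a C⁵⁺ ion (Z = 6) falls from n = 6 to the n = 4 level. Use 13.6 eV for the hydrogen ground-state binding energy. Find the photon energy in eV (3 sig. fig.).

The Bohr energies scale as Z², so for Z = 6: E_n = −489.6/n² eV.
E_6 = −489.6/36 = −13.60 eV and E_4 = −489.6/16 = −30.60 eV.
The photon energy is |E_6 − E_4| = 17.0 eV.

17.0 eV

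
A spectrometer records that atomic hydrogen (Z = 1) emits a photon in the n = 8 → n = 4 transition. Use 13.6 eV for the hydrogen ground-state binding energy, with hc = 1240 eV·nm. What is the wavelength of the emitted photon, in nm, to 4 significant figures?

ΔE = 13.60 × (1/4² − 1/8²) = 13.60 × 0.04688 = 0.6375 eV.
λ = hc/ΔE = 1240 / 0.6375 = 1945 nm.
This line belongs to the Brackett series.

1945 nm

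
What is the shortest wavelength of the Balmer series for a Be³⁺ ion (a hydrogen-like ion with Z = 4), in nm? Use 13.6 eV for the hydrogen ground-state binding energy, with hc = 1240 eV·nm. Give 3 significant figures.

The Balmer series has lower level n_f = 2; the series limit corresponds to n_i → ∞.
ΔE_max = 13.6 × 16 / 2² = 54.40 eV.
λ_min = 1240 / 54.40 = 22.8 nm.

22.8 nm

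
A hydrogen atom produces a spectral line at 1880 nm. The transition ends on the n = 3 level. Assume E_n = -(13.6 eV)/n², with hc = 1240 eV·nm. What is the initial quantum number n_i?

The photon energy is ΔE = hc/λ = 1240 / 1880 = 0.6596 eV.
With Z = 1, ΔE = 13.60 × (1/n_f² − 1/n_i²), so 1/n_f² − 1/n_i² = 0.04850.
With n_f = 3: 1/n_i² = 1/9 − 0.04850 = 0.06261, so n_i ≈ 4.00.

n_i = 4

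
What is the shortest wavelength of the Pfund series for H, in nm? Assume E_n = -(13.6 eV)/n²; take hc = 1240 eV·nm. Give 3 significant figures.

2280 nm

The Pfund series has lower level n_f = 5; the series limit corresponds to n_i → ∞.
ΔE_max = 13.6 × 1 / 5² = 0.5440 eV.
λ_min = 1240 / 0.5440 = 2280 nm.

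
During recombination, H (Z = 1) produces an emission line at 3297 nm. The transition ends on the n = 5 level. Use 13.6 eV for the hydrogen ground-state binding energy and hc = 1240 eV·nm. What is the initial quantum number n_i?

n_i = 9

The photon energy is ΔE = hc/λ = 1240 / 3297 = 0.3761 eV.
With Z = 1, ΔE = 13.60 × (1/n_f² − 1/n_i²), so 1/n_f² − 1/n_i² = 0.02765.
With n_f = 5: 1/n_i² = 1/25 − 0.02765 = 0.01235, so n_i ≈ 9.00.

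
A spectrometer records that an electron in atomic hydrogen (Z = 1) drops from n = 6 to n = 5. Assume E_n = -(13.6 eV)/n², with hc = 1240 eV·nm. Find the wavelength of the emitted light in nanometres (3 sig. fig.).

ΔE = 13.60 × (1/5² − 1/6²) = 13.60 × 0.01222 = 0.1662 eV.
λ = hc/ΔE = 1240 / 0.1662 = 7460 nm.

7460 nm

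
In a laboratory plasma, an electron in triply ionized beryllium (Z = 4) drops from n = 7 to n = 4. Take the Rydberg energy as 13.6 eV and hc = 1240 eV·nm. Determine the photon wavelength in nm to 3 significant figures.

135 nm

For Z = 4 the level energies scale as Z², so the effective Rydberg energy is 13.6 × 16 = 217.6 eV.
ΔE = 217.6 × (1/4² − 1/7²) = 217.6 × 0.04209 = 9.159 eV.
λ = hc/ΔE = 1240 / 9.159 = 135 nm.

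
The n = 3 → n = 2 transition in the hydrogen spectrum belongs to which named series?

Balmer

The series is set by the lower level: n_f = 2 is the Balmer series.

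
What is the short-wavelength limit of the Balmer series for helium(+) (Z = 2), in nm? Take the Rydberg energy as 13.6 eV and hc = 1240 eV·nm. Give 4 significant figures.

91.18 nm

The Balmer series has lower level n_f = 2; the series limit corresponds to n_i → ∞.
ΔE_max = 13.6 × 4 / 2² = 13.60 eV.
λ_min = 1240 / 13.60 = 91.18 nm.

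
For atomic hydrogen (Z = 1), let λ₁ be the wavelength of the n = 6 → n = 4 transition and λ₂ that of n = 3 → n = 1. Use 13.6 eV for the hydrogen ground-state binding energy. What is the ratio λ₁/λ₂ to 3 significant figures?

25.6

λ ∝ 1/ΔE ∝ 1/(1/n_f² − 1/n_i²), and the Z² and hc factors cancel in the ratio.
λ₁/λ₂ = (1/1² − 1/3²)/(1/4² − 1/6²) = 0.8889/0.03472 = 25.6.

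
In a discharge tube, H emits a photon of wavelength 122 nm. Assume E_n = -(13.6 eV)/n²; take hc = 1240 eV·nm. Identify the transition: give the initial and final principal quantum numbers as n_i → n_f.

n_i = 2, n_f = 1

The photon energy is ΔE = hc/λ = 1240 / 122 = 10.16 eV.
With Z = 1, ΔE = 13.60 × (1/n_f² − 1/n_i²), so 1/n_f² − 1/n_i² = 0.7473.
Trying n_f = 1 gives 1/n_i² = 0.2527, i.e. n_i ≈ 2; this pair matches.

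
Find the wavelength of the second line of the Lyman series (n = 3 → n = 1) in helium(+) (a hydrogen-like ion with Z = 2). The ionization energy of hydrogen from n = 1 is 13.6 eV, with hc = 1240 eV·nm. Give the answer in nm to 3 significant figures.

25.6 nm

The Lyman series terminates on n_f = 1; the second line has n_i = 1+2 = 3.
ΔE = 54.40 × (1/1² − 1/3²) = 48.36 eV.
λ = 1240 / 48.36 = 25.6 nm.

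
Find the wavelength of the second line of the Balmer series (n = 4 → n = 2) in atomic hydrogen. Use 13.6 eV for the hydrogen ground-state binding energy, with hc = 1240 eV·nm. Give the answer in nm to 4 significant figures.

486.3 nm

The Balmer series terminates on n_f = 2; the second line has n_i = 2+2 = 4.
ΔE = 13.60 × (1/2² − 1/4²) = 2.550 eV.
λ = 1240 / 2.550 = 486.3 nm.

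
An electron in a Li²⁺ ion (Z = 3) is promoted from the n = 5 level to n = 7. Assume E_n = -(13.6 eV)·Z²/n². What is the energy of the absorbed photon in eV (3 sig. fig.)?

2.40 eV

The Bohr energies scale as Z², so for Z = 3: E_n = −122.4/n² eV.
E_7 = −122.4/49 = −2.498 eV and E_5 = −122.4/25 = −4.896 eV.
The photon energy is |E_7 − E_5| = 2.40 eV.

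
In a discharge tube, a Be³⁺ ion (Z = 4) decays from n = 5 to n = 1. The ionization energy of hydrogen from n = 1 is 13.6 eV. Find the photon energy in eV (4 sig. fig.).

The Bohr energies scale as Z², so for Z = 4: E_n = −217.6/n² eV.
E_5 = −217.6/25 = −8.704 eV and E_1 = −217.6/1 = −217.6 eV.
The photon energy is |E_5 − E_1| = 208.9 eV.

208.9 eV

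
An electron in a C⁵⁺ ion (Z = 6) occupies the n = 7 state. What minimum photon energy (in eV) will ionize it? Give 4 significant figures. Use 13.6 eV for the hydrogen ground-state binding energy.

E_n = −13.6 Z²/n² = −489.6/n² eV for Z = 6.
E_7 = −489.6/49 = −9.992 eV, so ionization (to E = 0) requires 9.992 eV.

9.992 eV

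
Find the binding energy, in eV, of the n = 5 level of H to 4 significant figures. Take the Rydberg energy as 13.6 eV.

E_5 = −13.60/25 = −0.5440 eV, so ionization (to E = 0) requires 0.5440 eV.

0.5440 eV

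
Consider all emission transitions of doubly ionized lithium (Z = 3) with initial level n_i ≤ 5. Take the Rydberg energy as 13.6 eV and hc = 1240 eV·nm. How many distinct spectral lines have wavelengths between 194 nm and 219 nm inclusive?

Enumerate all n_i → n_f pairs with 1 ≤ n_f < n_i ≤ 5 and compute λ = 1240 / [13.6·9·(1/n_f² − 1/n_i²)].
Lines falling in [194, 219] nm: 4→3 (208.4 nm).

1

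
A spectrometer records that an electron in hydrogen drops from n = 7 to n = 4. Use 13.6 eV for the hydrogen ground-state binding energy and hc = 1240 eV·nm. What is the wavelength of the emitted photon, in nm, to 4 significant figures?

2166 nm

ΔE = 13.60 × (1/4² − 1/7²) = 13.60 × 0.04209 = 0.5724 eV.
λ = hc/ΔE = 1240 / 0.5724 = 2166 nm.
This line belongs to the Brackett series.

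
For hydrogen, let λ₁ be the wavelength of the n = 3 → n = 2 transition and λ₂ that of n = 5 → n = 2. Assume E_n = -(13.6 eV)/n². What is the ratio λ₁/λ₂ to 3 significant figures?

λ ∝ 1/ΔE ∝ 1/(1/n_f² − 1/n_i²), and the Z² and hc factors cancel in the ratio.
λ₁/λ₂ = (1/2² − 1/5²)/(1/2² − 1/3²) = 0.2100/0.1389 = 1.51.

1.51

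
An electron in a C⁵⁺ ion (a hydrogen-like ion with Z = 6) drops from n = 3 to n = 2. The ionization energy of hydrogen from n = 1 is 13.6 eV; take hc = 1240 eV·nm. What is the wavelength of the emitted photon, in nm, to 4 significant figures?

For Z = 6 the level energies scale as Z², so the effective Rydberg energy is 13.6 × 36 = 489.6 eV.
ΔE = 489.6 × (1/2² − 1/3²) = 489.6 × 0.1389 = 68.00 eV.
λ = hc/ΔE = 1240 / 68.00 = 18.24 nm.

18.24 nm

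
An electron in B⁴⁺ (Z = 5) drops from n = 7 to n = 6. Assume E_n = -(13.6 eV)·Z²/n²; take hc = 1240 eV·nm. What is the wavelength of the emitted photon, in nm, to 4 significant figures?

494.9 nm

For Z = 5 the level energies scale as Z², so the effective Rydberg energy is 13.6 × 25 = 340.0 eV.
ΔE = 340.0 × (1/6² − 1/7²) = 340.0 × 0.007370 = 2.506 eV.
λ = hc/ΔE = 1240 / 2.506 = 494.9 nm.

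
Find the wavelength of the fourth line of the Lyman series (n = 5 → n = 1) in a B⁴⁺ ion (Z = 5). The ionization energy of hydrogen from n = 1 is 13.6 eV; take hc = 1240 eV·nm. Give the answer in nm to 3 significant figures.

3.80 nm

The Lyman series terminates on n_f = 1; the fourth line has n_i = 1+4 = 5.
ΔE = 340.0 × (1/1² − 1/5²) = 326.4 eV.
λ = 1240 / 326.4 = 3.80 nm.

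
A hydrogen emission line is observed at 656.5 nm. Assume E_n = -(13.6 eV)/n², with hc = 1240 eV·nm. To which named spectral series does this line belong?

Balmer

ΔE = 1240/656.5 = 1.889 eV.
This matches 13.6 × (1/2² − 1/3²), so n_f = 2: the Balmer series.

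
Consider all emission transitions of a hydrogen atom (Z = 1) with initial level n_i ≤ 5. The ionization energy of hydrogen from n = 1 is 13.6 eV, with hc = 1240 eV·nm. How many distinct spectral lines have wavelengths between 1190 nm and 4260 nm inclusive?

3

Enumerate all n_i → n_f pairs with 1 ≤ n_f < n_i ≤ 5 and compute λ = 1240 / [13.6·1·(1/n_f² − 1/n_i²)].
Lines falling in [1190, 4260] nm: 5→3 (1282 nm), 4→3 (1876 nm), 5→4 (4052 nm).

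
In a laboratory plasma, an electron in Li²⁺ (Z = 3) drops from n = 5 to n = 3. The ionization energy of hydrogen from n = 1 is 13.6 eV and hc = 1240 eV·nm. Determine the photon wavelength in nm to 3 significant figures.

142 nm

For Z = 3 the level energies scale as Z², so the effective Rydberg energy is 13.6 × 9 = 122.4 eV.
ΔE = 122.4 × (1/3² − 1/5²) = 122.4 × 0.07111 = 8.704 eV.
λ = hc/ΔE = 1240 / 8.704 = 142 nm.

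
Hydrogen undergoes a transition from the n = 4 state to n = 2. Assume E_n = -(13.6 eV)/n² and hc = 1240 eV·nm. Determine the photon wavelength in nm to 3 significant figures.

486 nm

ΔE = 13.60 × (1/2² − 1/4²) = 13.60 × 0.1875 = 2.550 eV.
λ = hc/ΔE = 1240 / 2.550 = 486 nm.
This line belongs to the Balmer series.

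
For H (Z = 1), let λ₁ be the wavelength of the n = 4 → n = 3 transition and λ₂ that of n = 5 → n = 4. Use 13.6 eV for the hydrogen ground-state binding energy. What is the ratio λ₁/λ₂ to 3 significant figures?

0.463

λ ∝ 1/ΔE ∝ 1/(1/n_f² − 1/n_i²), and the Z² and hc factors cancel in the ratio.
λ₁/λ₂ = (1/4² − 1/5²)/(1/3² − 1/4²) = 0.02250/0.04861 = 0.463.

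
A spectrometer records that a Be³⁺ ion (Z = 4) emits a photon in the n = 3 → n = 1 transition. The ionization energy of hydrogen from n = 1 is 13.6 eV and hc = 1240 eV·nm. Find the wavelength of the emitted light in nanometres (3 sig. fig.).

For Z = 4 the level energies scale as Z², so the effective Rydberg energy is 13.6 × 16 = 217.6 eV.
ΔE = 217.6 × (1/1² − 1/3²) = 217.6 × 0.8889 = 193.4 eV.
λ = hc/ΔE = 1240 / 193.4 = 6.41 nm.

6.41 nm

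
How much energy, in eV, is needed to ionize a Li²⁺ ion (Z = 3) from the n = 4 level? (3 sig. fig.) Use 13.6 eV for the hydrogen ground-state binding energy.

E_n = −13.6 Z²/n² = −122.4/n² eV for Z = 3.
E_4 = −122.4/16 = −7.65 eV, so ionization (to E = 0) requires 7.65 eV.

7.65 eV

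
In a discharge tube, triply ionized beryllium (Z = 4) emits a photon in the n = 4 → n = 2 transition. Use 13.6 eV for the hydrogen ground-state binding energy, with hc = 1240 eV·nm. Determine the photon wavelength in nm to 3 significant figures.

For Z = 4 the level energies scale as Z², so the effective Rydberg energy is 13.6 × 16 = 217.6 eV.
ΔE = 217.6 × (1/2² − 1/4²) = 217.6 × 0.1875 = 40.80 eV.
λ = hc/ΔE = 1240 / 40.80 = 30.4 nm.

30.4 nm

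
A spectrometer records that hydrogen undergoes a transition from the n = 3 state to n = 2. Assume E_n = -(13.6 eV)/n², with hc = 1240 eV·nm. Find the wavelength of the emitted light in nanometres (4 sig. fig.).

656.5 nm

ΔE = 13.60 × (1/2² − 1/3²) = 13.60 × 0.1389 = 1.889 eV.
λ = hc/ΔE = 1240 / 1.889 = 656.5 nm.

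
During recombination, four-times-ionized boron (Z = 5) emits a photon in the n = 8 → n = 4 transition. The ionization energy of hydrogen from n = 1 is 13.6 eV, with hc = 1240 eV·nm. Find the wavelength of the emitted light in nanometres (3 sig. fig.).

77.8 nm

For Z = 5 the level energies scale as Z², so the effective Rydberg energy is 13.6 × 25 = 340.0 eV.
ΔE = 340.0 × (1/4² − 1/8²) = 340.0 × 0.04688 = 15.94 eV.
λ = hc/ΔE = 1240 / 15.94 = 77.8 nm.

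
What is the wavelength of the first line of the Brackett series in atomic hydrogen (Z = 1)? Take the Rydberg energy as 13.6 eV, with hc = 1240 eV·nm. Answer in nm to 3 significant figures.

The Brackett series terminates on n_f = 4; the first line has n_i = 4+1 = 5.
ΔE = 13.60 × (1/4² − 1/5²) = 0.3060 eV.
λ = 1240 / 0.3060 = 4050 nm.

4050 nm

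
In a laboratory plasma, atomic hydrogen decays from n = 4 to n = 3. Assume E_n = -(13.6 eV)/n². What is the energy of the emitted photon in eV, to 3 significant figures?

0.661 eV

E_4 = −13.60/16 = −0.8500 eV and E_3 = −13.60/9 = −1.511 eV.
The photon energy is |E_4 − E_3| = 0.661 eV.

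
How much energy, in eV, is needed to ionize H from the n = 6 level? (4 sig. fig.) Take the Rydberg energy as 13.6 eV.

0.3778 eV

E_6 = −13.60/36 = −0.3778 eV, so ionization (to E = 0) requires 0.3778 eV.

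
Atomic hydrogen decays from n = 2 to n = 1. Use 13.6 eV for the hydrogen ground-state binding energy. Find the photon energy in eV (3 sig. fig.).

10.2 eV

E_2 = −13.60/4 = −3.400 eV and E_1 = −13.60/1 = −13.60 eV.
The photon energy is |E_2 − E_1| = 10.2 eV.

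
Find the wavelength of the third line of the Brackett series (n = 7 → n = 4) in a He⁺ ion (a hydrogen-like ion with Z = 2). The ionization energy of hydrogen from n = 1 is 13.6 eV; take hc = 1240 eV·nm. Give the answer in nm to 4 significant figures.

The Brackett series terminates on n_f = 4; the third line has n_i = 4+3 = 7.
ΔE = 54.40 × (1/4² − 1/7²) = 2.290 eV.
λ = 1240 / 2.290 = 541.5 nm.

541.5 nm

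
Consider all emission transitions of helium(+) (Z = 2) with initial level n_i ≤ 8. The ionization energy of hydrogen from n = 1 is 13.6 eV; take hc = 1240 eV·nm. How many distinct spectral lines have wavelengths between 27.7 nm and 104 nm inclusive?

4

Enumerate all n_i → n_f pairs with 1 ≤ n_f < n_i ≤ 8 and compute λ = 1240 / [13.6·4·(1/n_f² − 1/n_i²)].
Lines falling in [27.7, 104] nm: 2→1 (30.39 nm), 8→2 (97.25 nm), 7→2 (99.28 nm), 6→2 (102.6 nm).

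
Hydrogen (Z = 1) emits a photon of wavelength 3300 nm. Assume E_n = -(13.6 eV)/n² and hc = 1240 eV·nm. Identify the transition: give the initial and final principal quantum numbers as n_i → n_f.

n_i = 9, n_f = 5

The photon energy is ΔE = hc/λ = 1240 / 3300 = 0.3758 eV.
With Z = 1, ΔE = 13.60 × (1/n_f² − 1/n_i²), so 1/n_f² − 1/n_i² = 0.02763.
Trying n_f = 5 gives 1/n_i² = 0.01237, i.e. n_i ≈ 9; this pair matches.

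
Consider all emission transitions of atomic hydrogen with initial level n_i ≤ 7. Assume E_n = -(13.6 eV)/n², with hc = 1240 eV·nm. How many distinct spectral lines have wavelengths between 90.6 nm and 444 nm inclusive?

Enumerate all n_i → n_f pairs with 1 ≤ n_f < n_i ≤ 7 and compute λ = 1240 / [13.6·1·(1/n_f² − 1/n_i²)].
Lines falling in [90.6, 444] nm: 7→1 (93.08 nm), 6→1 (93.78 nm), 5→1 (94.98 nm), 4→1 (97.25 nm), 3→1 (102.6 nm), 2→1 (121.6 nm), 7→2 (397.1 nm), 6→2 (410.3 nm), 5→2 (434.2 nm).

9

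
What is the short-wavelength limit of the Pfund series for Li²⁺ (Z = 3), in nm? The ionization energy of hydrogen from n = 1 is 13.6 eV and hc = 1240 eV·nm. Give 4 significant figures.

253.3 nm

The Pfund series has lower level n_f = 5; the series limit corresponds to n_i → ∞.
ΔE_max = 13.6 × 9 / 5² = 4.896 eV.
λ_min = 1240 / 4.896 = 253.3 nm.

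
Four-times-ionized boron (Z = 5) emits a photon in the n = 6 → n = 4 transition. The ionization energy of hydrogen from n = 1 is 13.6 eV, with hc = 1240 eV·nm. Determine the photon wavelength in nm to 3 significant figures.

105 nm

For Z = 5 the level energies scale as Z², so the effective Rydberg energy is 13.6 × 25 = 340.0 eV.
ΔE = 340.0 × (1/4² − 1/6²) = 340.0 × 0.03472 = 11.81 eV.
λ = hc/ΔE = 1240 / 11.81 = 105 nm.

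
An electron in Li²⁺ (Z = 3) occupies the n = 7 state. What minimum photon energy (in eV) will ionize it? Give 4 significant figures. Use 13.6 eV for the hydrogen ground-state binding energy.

2.498 eV

E_n = −13.6 Z²/n² = −122.4/n² eV for Z = 3.
E_7 = −122.4/49 = −2.498 eV, so ionization (to E = 0) requires 2.498 eV.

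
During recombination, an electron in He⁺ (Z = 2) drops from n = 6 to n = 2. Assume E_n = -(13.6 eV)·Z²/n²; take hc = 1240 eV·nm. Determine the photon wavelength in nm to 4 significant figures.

102.6 nm

For Z = 2 the level energies scale as Z², so the effective Rydberg energy is 13.6 × 4 = 54.40 eV.
ΔE = 54.40 × (1/2² − 1/6²) = 54.40 × 0.2222 = 12.09 eV.
λ = hc/ΔE = 1240 / 12.09 = 102.6 nm.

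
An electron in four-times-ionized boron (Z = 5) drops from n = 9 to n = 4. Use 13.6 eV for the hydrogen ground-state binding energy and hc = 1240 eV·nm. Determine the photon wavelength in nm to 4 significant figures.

72.72 nm

For Z = 5 the level energies scale as Z², so the effective Rydberg energy is 13.6 × 25 = 340.0 eV.
ΔE = 340.0 × (1/4² − 1/9²) = 340.0 × 0.05015 = 17.05 eV.
λ = hc/ΔE = 1240 / 17.05 = 72.72 nm.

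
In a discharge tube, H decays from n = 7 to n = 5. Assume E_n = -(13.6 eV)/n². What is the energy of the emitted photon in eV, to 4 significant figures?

0.2664 eV

E_7 = −13.60/49 = −0.2776 eV and E_5 = −13.60/25 = −0.5440 eV.
The photon energy is |E_7 − E_5| = 0.2664 eV.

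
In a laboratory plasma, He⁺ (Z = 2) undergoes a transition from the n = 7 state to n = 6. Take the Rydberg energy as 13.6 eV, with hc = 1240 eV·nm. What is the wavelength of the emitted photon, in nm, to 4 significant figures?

For Z = 2 the level energies scale as Z², so the effective Rydberg energy is 13.6 × 4 = 54.40 eV.
ΔE = 54.40 × (1/6² − 1/7²) = 54.40 × 0.007370 = 0.4009 eV.
λ = hc/ΔE = 1240 / 0.4009 = 3093 nm.

3093 nm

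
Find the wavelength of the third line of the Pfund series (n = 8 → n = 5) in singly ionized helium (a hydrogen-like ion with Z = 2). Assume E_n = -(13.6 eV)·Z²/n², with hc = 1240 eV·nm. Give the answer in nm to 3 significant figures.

The Pfund series terminates on n_f = 5; the third line has n_i = 5+3 = 8.
ΔE = 54.40 × (1/5² − 1/8²) = 1.326 eV.
λ = 1240 / 1.326 = 935 nm.

935 nm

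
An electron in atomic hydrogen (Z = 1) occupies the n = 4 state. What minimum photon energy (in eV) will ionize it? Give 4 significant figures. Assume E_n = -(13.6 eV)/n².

0.8500 eV

E_4 = −13.60/16 = −0.8500 eV, so ionization (to E = 0) requires 0.8500 eV.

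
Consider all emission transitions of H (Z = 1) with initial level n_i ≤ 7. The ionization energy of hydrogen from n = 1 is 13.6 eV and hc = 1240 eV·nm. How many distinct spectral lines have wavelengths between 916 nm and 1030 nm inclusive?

1

Enumerate all n_i → n_f pairs with 1 ≤ n_f < n_i ≤ 7 and compute λ = 1240 / [13.6·1·(1/n_f² − 1/n_i²)].
Lines falling in [916, 1030] nm: 7→3 (1005 nm).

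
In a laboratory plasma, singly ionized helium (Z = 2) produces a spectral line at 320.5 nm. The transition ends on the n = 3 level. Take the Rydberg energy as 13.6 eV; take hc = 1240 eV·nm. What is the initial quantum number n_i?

The photon energy is ΔE = hc/λ = 1240 / 320.5 = 3.869 eV.
With Z = 2, ΔE = 54.40 × (1/n_f² − 1/n_i²), so 1/n_f² − 1/n_i² = 0.07112.
With n_f = 3: 1/n_i² = 1/9 − 0.07112 = 0.03999, so n_i ≈ 5.00.

n_i = 5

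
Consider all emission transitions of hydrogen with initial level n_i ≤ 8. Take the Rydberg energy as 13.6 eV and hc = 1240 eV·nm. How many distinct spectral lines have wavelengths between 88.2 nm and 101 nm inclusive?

5

Enumerate all n_i → n_f pairs with 1 ≤ n_f < n_i ≤ 8 and compute λ = 1240 / [13.6·1·(1/n_f² − 1/n_i²)].
Lines falling in [88.2, 101] nm: 8→1 (92.62 nm), 7→1 (93.08 nm), 6→1 (93.78 nm), 5→1 (94.98 nm), 4→1 (97.25 nm).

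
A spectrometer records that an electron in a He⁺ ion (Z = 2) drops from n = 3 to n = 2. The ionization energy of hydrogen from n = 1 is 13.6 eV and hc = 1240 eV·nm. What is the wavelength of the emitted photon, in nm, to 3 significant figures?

For Z = 2 the level energies scale as Z², so the effective Rydberg energy is 13.6 × 4 = 54.40 eV.
ΔE = 54.40 × (1/2² − 1/3²) = 54.40 × 0.1389 = 7.556 eV.
λ = hc/ΔE = 1240 / 7.556 = 164 nm.

164 nm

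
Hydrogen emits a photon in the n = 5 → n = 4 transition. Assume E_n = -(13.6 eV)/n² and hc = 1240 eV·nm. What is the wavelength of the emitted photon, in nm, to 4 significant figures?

4052 nm

ΔE = 13.60 × (1/4² − 1/5²) = 13.60 × 0.02250 = 0.3060 eV.
λ = hc/ΔE = 1240 / 0.3060 = 4052 nm.
This line belongs to the Brackett series.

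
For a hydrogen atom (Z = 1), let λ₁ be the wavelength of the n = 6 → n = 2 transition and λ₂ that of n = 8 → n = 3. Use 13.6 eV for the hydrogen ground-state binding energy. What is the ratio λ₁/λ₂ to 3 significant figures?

0.430

λ ∝ 1/ΔE ∝ 1/(1/n_f² − 1/n_i²), and the Z² and hc factors cancel in the ratio.
λ₁/λ₂ = (1/3² − 1/8²)/(1/2² − 1/6²) = 0.09549/0.2222 = 0.430.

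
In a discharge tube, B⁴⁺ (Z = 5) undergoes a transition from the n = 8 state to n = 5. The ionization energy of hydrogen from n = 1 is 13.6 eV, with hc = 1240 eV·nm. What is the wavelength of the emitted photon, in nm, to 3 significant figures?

150 nm

For Z = 5 the level energies scale as Z², so the effective Rydberg energy is 13.6 × 25 = 340.0 eV.
ΔE = 340.0 × (1/5² − 1/8²) = 340.0 × 0.02438 = 8.288 eV.
λ = hc/ΔE = 1240 / 8.288 = 150 nm.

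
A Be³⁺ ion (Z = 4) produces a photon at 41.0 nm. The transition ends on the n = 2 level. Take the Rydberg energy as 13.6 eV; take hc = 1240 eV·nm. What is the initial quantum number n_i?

n_i = 3

The photon energy is ΔE = hc/λ = 1240 / 41.0 = 30.24 eV.
With Z = 4, ΔE = 217.6 × (1/n_f² − 1/n_i²), so 1/n_f² − 1/n_i² = 0.1390.
With n_f = 2: 1/n_i² = 1/4 − 0.1390 = 0.1110, so n_i ≈ 3.00.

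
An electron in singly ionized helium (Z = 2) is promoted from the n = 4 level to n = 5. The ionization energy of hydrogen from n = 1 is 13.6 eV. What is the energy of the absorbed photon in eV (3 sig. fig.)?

1.22 eV

The Bohr energies scale as Z², so for Z = 2: E_n = −54.40/n² eV.
E_5 = −54.40/25 = −2.176 eV and E_4 = −54.40/16 = −3.400 eV.
The photon energy is |E_5 − E_4| = 1.22 eV.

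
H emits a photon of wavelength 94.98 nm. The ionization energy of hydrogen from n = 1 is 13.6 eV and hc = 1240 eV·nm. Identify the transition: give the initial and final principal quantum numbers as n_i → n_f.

The photon energy is ΔE = hc/λ = 1240 / 94.98 = 13.06 eV.
With Z = 1, ΔE = 13.60 × (1/n_f² − 1/n_i²), so 1/n_f² − 1/n_i² = 0.9600.
Trying n_f = 1 gives 1/n_i² = 0.04005, i.e. n_i ≈ 5; this pair matches.

n_i = 5, n_f = 1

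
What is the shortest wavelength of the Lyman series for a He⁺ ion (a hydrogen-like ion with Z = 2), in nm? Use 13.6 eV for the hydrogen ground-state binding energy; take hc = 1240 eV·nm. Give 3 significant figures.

The Lyman series has lower level n_f = 1; the series limit corresponds to n_i → ∞.
ΔE_max = 13.6 × 4 / 1² = 54.40 eV.
λ_min = 1240 / 54.40 = 22.8 nm.

22.8 nm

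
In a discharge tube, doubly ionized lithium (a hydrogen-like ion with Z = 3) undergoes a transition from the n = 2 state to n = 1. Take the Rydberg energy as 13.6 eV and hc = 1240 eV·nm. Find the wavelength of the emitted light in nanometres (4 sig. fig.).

13.51 nm

For Z = 3 the level energies scale as Z², so the effective Rydberg energy is 13.6 × 9 = 122.4 eV.
ΔE = 122.4 × (1/1² − 1/2²) = 122.4 × 0.7500 = 91.80 eV.
λ = hc/ΔE = 1240 / 91.80 = 13.51 nm.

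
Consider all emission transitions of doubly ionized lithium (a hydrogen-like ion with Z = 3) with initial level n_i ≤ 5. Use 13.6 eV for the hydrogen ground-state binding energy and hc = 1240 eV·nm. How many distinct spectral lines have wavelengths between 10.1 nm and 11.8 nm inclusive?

Enumerate all n_i → n_f pairs with 1 ≤ n_f < n_i ≤ 5 and compute λ = 1240 / [13.6·9·(1/n_f² − 1/n_i²)].
Lines falling in [10.1, 11.8] nm: 5→1 (10.55 nm), 4→1 (10.81 nm), 3→1 (11.40 nm).

3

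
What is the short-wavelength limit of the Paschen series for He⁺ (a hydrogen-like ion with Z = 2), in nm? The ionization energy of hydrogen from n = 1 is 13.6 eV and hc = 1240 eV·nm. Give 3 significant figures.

205 nm

The Paschen series has lower level n_f = 3; the series limit corresponds to n_i → ∞.
ΔE_max = 13.6 × 4 / 3² = 6.044 eV.
λ_min = 1240 / 6.044 = 205 nm.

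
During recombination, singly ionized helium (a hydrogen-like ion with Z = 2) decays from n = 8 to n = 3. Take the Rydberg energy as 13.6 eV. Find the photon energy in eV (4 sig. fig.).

The Bohr energies scale as Z², so for Z = 2: E_n = −54.40/n² eV.
E_8 = −54.40/64 = −0.8500 eV and E_3 = −54.40/9 = −6.044 eV.
The photon energy is |E_8 − E_3| = 5.194 eV.

5.194 eV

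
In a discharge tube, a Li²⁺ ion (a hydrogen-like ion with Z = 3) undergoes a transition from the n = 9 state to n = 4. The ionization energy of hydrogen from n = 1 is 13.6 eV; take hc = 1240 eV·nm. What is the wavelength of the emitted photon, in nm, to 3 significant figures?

202 nm

For Z = 3 the level energies scale as Z², so the effective Rydberg energy is 13.6 × 9 = 122.4 eV.
ΔE = 122.4 × (1/4² − 1/9²) = 122.4 × 0.05015 = 6.139 eV.
λ = hc/ΔE = 1240 / 6.139 = 202 nm.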